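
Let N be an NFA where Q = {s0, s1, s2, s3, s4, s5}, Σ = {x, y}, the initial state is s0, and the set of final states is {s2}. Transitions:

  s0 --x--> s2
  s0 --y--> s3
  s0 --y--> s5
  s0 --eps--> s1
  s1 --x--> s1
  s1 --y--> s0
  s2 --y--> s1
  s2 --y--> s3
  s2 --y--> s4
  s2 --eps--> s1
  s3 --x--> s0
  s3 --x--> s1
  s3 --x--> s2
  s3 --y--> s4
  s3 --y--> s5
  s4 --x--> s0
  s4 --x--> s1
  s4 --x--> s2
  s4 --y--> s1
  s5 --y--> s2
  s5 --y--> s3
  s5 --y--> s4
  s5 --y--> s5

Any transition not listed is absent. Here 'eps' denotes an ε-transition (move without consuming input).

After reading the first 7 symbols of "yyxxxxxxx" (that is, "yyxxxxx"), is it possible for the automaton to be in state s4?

Start: ε-closure({s0}) = {s0, s1}.
Read 'y': s0→{s3, s5}, s1→{s0}; union {s0, s3, s5}; ε-closure = {s0, s1, s3, s5}.
Read 'y': s0→{s3, s5}, s1→{s0}, s3→{s4, s5}, s5→{s2, s3, s4, s5}; union {s0, s2, s3, s4, s5}; ε-closure = {s0, s1, s2, s3, s4, s5}.
Read 'x': s0→{s2}, s1→{s1}, s2→∅, s3→{s0, s1, s2}, s4→{s0, s1, s2}, s5→∅; now {s0, s1, s2}.
Read 'x': s0→{s2}, s1→{s1}, s2→∅; now {s1, s2}.
Read 'x': s1→{s1}, s2→∅; now {s1}.
Read 'x': s1→{s1}; now {s1}.
Read 'x': s1→{s1}; now {s1}.
State s4 is not in {s1}.

No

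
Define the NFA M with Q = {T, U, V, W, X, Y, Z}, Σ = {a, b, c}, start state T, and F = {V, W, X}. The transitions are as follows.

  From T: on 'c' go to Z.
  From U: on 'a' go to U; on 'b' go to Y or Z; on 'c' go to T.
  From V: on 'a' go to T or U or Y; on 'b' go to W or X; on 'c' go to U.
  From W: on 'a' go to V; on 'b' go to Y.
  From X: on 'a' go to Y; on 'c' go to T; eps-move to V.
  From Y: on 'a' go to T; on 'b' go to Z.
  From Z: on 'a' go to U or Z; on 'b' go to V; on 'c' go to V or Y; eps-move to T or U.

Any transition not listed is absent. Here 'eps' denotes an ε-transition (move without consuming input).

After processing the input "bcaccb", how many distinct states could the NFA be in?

0

Start in {T}.
Read 'b': T→∅; now ∅.
The set is empty and remains empty for the remaining 5 symbols.
That set has 0 states.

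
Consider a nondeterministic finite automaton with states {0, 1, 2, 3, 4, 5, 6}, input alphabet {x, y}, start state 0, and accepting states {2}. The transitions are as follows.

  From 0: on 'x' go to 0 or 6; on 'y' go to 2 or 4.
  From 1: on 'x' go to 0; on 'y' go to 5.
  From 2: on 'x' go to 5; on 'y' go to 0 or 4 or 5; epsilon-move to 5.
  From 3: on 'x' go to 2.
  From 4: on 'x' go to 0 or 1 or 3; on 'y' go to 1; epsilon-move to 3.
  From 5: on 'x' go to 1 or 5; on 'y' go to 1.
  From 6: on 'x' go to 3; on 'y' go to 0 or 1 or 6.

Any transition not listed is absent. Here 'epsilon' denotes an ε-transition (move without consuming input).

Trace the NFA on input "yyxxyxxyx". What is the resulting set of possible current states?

{0, 1, 2, 3, 5, 6}

Start in {0}.
Read 'y': 0→{2, 4}; union {2, 4}; ε-closure = {2, 3, 4, 5}.
Read 'y': 2→{0, 4, 5}, 3→∅, 4→{1}, 5→{1}; union {0, 1, 4, 5}; ε-closure = {0, 1, 3, 4, 5}.
Read 'x': 0→{0, 6}, 1→{0}, 3→{2}, 4→{0, 1, 3}, 5→{1, 5}; now {0, 1, 2, 3, 5, 6}.
Read 'x': 0→{0, 6}, 1→{0}, 2→{5}, 3→{2}, 5→{1, 5}, 6→{3}; now {0, 1, 2, 3, 5, 6}.
Read 'y': 0→{2, 4}, 1→{5}, 2→{0, 4, 5}, 3→∅, 5→{1}, 6→{0, 1, 6}; union {0, 1, 2, 4, 5, 6}; ε-closure = {0, 1, 2, 3, 4, 5, 6}.
Read 'x': 0→{0, 6}, 1→{0}, 2→{5}, 3→{2}, 4→{0, 1, 3}, 5→{1, 5}, 6→{3}; now {0, 1, 2, 3, 5, 6}.
Read 'x': 0→{0, 6}, 1→{0}, 2→{5}, 3→{2}, 5→{1, 5}, 6→{3}; now {0, 1, 2, 3, 5, 6}.
Read 'y': 0→{2, 4}, 1→{5}, 2→{0, 4, 5}, 3→∅, 5→{1}, 6→{0, 1, 6}; union {0, 1, 2, 4, 5, 6}; ε-closure = {0, 1, 2, 3, 4, 5, 6}.
Read 'x': 0→{0, 6}, 1→{0}, 2→{5}, 3→{2}, 4→{0, 1, 3}, 5→{1, 5}, 6→{3}; now {0, 1, 2, 3, 5, 6}.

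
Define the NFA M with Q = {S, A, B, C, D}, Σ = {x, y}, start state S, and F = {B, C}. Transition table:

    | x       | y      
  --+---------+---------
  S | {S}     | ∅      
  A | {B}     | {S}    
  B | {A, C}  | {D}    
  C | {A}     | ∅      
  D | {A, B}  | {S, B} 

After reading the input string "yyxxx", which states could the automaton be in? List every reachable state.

∅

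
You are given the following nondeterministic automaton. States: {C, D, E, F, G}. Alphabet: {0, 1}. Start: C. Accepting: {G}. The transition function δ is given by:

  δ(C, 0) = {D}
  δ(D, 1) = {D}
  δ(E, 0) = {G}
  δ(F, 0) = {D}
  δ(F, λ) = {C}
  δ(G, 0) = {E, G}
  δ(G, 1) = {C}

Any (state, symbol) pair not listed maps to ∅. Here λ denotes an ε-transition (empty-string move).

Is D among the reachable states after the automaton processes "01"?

Start in {C}.
Read '0': C→{D}; now {D}.
Read '1': D→{D}; now {D}.
State D is in {D}.

Yes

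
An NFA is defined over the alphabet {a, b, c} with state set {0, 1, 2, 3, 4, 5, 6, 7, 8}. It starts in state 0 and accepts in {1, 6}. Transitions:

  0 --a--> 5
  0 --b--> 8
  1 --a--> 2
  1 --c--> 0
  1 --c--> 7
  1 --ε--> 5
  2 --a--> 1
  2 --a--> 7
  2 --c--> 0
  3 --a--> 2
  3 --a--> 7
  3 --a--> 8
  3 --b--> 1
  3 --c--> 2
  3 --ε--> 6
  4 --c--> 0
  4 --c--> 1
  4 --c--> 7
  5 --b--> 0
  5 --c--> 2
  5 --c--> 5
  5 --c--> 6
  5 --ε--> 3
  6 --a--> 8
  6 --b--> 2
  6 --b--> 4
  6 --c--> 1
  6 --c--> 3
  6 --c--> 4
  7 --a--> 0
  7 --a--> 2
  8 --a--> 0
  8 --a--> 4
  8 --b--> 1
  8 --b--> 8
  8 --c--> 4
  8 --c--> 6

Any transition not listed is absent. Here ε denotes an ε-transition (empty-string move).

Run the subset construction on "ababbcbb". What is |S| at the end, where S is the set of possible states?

Start in {0}.
Read 'a': 0→{5}; union {5}; ε-closure = {3, 5, 6}.
Read 'b': 3→{1}, 5→{0}, 6→{2, 4}; union {0, 1, 2, 4}; ε-closure = {0, 1, 2, 3, 4, 5, 6}.
Read 'a': 0→{5}, 1→{2}, 2→{1, 7}, 3→{2, 7, 8}, 4→∅, 5→∅, 6→{8}; union {1, 2, 5, 7, 8}; ε-closure = {1, 2, 3, 5, 6, 7, 8}.
Read 'b': 1→∅, 2→∅, 3→{1}, 5→{0}, 6→{2, 4}, 7→∅, 8→{1, 8}; union {0, 1, 2, 4, 8}; ε-closure = {0, 1, 2, 3, 4, 5, 6, 8}.
Read 'b': 0→{8}, 1→∅, 2→∅, 3→{1}, 4→∅, 5→{0}, 6→{2, 4}, 8→{1, 8}; union {0, 1, 2, 4, 8}; ε-closure = {0, 1, 2, 3, 4, 5, 6, 8}.
Read 'c': 0→∅, 1→{0, 7}, 2→{0}, 3→{2}, 4→{0, 1, 7}, 5→{2, 5, 6}, 6→{1, 3, 4}, 8→{4, 6}; now {0, 1, 2, 3, 4, 5, 6, 7}.
Read 'b': 0→{8}, 1→∅, 2→∅, 3→{1}, 4→∅, 5→{0}, 6→{2, 4}, 7→∅; union {0, 1, 2, 4, 8}; ε-closure = {0, 1, 2, 3, 4, 5, 6, 8}.
Read 'b': 0→{8}, 1→∅, 2→∅, 3→{1}, 4→∅, 5→{0}, 6→{2, 4}, 8→{1, 8}; union {0, 1, 2, 4, 8}; ε-closure = {0, 1, 2, 3, 4, 5, 6, 8}.
That set has 8 states.

8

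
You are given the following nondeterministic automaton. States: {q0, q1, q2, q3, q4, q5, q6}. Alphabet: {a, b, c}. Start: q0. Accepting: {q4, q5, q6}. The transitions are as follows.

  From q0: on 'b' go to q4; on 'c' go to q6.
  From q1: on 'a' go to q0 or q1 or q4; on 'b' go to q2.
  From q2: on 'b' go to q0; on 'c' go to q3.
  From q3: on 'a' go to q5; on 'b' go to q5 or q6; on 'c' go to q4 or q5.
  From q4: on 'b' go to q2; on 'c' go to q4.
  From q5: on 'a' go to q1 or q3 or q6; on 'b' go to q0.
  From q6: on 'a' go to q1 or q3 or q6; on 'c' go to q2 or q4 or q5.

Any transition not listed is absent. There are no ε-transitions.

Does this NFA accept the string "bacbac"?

Start in {q0}.
Read 'b': {q0} → {q4}.
Read 'a': {q4} → ∅.
The set is empty and remains empty for the remaining 4 symbols.
The final set ∅ contains no accepting state.

No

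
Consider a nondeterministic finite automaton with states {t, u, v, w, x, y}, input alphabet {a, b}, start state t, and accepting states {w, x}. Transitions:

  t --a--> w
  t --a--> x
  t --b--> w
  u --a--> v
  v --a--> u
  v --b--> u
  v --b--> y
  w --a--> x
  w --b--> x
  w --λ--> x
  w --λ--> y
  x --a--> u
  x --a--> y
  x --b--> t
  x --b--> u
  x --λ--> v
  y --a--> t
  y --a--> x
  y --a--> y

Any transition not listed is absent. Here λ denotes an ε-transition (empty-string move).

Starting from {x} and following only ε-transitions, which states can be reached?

Begin with {x}.
ε-move x → v; add v.

{v, x}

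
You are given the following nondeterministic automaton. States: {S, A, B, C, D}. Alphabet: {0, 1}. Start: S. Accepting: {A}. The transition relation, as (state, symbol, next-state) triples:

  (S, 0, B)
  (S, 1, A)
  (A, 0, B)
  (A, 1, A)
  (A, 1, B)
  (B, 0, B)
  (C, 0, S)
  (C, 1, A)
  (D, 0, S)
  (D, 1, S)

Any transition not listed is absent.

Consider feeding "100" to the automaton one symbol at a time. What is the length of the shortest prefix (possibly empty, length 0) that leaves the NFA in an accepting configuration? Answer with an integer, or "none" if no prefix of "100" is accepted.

1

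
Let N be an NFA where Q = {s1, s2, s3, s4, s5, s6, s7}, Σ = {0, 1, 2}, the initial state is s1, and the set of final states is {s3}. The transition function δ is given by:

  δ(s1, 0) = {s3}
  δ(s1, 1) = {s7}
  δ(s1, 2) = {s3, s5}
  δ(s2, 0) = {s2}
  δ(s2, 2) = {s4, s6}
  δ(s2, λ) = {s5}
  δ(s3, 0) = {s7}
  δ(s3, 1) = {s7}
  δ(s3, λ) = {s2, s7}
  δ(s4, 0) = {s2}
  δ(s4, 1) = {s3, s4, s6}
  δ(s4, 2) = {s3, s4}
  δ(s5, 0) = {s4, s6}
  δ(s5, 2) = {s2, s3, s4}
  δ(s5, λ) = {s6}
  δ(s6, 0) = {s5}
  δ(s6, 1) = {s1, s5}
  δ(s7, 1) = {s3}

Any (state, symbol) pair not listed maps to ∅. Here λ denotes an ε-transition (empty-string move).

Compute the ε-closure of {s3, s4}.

{s2, s3, s4, s5, s6, s7}

Begin with {s3, s4}.
ε-move s3 → s2; add s2.
ε-move s3 → s7; add s7.
ε-move s2 → s5; add s5.
ε-move s5 → s6; add s6.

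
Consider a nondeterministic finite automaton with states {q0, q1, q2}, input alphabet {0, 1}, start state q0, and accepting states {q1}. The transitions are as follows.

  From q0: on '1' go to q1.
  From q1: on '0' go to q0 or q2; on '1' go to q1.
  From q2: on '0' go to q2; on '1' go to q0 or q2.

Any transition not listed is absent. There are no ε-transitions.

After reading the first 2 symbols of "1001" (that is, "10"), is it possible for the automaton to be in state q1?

Start in {q0}.
Read '1': q0→{q1}; now {q1}.
Read '0': q1→{q0, q2}; now {q0, q2}.
State q1 is not in {q0, q2}.

No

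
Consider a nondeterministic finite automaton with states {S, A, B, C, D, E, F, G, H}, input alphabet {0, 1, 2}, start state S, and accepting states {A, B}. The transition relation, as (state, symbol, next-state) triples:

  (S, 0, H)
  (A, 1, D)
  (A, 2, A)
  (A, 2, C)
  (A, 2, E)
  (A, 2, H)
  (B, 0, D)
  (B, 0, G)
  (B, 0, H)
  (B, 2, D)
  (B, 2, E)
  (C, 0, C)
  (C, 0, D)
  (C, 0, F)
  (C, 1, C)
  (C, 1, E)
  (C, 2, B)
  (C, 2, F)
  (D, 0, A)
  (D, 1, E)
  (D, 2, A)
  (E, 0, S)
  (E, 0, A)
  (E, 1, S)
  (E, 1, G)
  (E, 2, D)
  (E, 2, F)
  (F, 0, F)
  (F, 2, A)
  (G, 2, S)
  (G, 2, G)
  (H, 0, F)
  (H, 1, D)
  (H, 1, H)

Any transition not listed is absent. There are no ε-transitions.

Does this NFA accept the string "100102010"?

No

Start in {S}.
Read '1': {S} → ∅.
The set is empty and remains empty for the remaining 8 symbols.
The final set ∅ contains no accepting state.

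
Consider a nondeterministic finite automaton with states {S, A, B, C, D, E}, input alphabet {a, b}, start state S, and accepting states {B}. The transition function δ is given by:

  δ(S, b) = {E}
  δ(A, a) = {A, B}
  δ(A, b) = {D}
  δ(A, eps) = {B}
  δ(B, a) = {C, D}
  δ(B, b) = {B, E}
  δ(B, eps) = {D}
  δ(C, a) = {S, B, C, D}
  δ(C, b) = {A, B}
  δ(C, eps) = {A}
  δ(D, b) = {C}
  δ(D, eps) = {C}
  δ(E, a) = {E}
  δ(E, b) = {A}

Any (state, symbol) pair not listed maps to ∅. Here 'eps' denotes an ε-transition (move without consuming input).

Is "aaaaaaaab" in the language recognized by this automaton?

No

Start in {S}.
Read 'a': S→∅; now ∅.
The set is empty and remains empty for the remaining 8 symbols.
The final set ∅ contains no accepting state.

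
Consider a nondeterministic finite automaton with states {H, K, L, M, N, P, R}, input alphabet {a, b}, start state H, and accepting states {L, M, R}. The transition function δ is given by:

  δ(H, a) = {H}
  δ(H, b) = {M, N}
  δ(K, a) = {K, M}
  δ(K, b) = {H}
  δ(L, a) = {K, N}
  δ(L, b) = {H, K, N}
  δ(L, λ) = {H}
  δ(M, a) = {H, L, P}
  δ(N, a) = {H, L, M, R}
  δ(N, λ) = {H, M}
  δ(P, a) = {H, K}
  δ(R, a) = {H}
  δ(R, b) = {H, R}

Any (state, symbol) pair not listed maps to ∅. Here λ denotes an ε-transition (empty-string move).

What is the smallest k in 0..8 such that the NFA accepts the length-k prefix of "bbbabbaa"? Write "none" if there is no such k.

Start in {H}.
Read 'b': {H} → {H, M, N}.
None of the earlier sets intersect F, but {H, M, N} does.

1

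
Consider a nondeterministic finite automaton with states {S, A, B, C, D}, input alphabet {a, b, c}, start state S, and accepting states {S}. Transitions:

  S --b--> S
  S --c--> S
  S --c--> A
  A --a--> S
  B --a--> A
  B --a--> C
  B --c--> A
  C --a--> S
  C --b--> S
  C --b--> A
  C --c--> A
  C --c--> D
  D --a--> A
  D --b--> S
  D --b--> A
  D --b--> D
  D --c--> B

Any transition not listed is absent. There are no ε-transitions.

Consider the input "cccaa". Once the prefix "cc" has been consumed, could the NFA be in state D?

No

Start in {S}.
Read 'c': S→{S, A}; now {S, A}.
Read 'c': S→{S, A}, A→∅; now {S, A}.
State D is not in {S, A}.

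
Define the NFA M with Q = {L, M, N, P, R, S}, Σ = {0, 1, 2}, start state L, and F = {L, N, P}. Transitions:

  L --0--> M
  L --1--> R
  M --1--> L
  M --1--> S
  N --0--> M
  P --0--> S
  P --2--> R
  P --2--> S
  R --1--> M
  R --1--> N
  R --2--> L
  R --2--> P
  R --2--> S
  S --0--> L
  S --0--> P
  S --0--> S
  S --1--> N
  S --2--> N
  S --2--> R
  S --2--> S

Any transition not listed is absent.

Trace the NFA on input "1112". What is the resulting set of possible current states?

{N, R, S}

Start in {L}.
Read '1': {L} → {R}.
Read '1': {R} → {M, N}.
Read '1': {M, N} → {L, S}.
Read '2': {L, S} → {N, R, S}.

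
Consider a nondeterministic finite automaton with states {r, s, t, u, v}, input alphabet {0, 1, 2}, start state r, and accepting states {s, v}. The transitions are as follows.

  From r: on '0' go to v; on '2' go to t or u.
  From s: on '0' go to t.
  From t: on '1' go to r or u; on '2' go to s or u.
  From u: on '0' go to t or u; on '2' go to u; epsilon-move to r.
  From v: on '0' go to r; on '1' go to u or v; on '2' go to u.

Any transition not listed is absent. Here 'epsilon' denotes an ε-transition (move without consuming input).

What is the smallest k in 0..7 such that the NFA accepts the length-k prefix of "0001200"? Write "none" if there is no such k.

1

Start in {r}.
Read '0': {r} → {v}.
None of the earlier sets intersect F, but {v} does.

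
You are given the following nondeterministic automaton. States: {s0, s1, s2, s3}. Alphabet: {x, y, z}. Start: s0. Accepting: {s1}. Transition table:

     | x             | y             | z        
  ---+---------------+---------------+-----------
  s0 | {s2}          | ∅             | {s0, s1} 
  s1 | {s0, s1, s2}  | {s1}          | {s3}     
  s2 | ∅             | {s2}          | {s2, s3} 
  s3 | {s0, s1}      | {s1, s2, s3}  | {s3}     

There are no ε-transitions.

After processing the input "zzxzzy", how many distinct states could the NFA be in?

Start in {s0}.
Read 'z': {s0} → {s0, s1}.
Read 'z': {s0, s1} → {s0, s1, s3}.
Read 'x': {s0, s1, s3} → {s0, s1, s2}.
Read 'z': {s0, s1, s2} → {s0, s1, s2, s3}.
Read 'z': {s0, s1, s2, s3} → {s0, s1, s2, s3}.
Read 'y': {s0, s1, s2, s3} → {s1, s2, s3}.
That set has 3 states.

3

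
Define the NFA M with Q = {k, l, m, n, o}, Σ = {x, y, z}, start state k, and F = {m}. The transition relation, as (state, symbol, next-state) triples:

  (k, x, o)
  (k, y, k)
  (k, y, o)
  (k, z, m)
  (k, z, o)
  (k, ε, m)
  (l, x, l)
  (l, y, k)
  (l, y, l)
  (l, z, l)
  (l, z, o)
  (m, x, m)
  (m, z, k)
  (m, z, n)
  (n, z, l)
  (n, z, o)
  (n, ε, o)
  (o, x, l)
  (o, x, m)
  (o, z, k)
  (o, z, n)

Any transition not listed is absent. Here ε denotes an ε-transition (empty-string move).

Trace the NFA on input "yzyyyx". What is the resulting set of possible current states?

Start: ε-closure({k}) = {k, m}.
Read 'y': k→{k, o}, m→∅; union {k, o}; ε-closure = {k, m, o}.
Read 'z': k→{m, o}, m→{k, n}, o→{k, n}; now {k, m, n, o}.
Read 'y': k→{k, o}, m→∅, n→∅, o→∅; union {k, o}; ε-closure = {k, m, o}.
Read 'y': k→{k, o}, m→∅, o→∅; union {k, o}; ε-closure = {k, m, o}.
Read 'y': k→{k, o}, m→∅, o→∅; union {k, o}; ε-closure = {k, m, o}.
Read 'x': k→{o}, m→{m}, o→{l, m}; now {l, m, o}.

{l, m, o}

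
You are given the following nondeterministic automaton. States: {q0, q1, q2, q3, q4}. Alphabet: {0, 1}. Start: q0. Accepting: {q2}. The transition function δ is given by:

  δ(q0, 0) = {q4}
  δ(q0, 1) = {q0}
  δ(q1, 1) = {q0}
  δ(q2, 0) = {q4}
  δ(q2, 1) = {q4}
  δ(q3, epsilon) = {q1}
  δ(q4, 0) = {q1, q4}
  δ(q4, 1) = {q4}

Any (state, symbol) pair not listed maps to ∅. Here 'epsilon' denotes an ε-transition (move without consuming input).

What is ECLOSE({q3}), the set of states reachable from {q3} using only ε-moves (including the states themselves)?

Begin with {q3}.
ε-move q3 → q1; add q1.

{q1, q3}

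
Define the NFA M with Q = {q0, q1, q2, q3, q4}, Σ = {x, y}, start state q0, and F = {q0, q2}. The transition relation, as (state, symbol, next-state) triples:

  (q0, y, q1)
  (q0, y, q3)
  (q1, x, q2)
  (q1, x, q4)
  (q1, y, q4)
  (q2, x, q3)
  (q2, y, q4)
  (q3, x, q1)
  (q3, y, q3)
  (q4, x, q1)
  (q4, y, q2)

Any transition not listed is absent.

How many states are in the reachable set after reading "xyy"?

Start in {q0}.
Read 'x': {q0} → ∅.
The set is empty and remains empty for the remaining 2 symbols.
That set has 0 states.

0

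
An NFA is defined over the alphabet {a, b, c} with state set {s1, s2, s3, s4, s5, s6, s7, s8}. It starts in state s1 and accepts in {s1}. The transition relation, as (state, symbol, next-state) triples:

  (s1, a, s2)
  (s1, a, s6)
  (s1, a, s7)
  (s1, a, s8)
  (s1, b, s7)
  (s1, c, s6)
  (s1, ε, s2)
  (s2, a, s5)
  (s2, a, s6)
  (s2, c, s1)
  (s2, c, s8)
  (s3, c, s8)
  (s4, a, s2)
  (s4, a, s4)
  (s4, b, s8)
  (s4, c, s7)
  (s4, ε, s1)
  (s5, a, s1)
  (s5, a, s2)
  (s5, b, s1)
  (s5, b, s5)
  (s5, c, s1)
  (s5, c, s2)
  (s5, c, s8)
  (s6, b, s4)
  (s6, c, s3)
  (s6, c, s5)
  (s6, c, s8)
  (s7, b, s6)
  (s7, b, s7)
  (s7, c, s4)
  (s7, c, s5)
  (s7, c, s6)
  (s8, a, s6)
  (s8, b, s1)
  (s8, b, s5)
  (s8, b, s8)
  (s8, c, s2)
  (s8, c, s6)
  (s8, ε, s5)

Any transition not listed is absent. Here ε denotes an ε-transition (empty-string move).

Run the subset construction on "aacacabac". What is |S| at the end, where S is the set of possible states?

8

Start: ε-closure({s1}) = {s1, s2}.
Read 'a': {s1, s2} → {s2, s5, s6, s7, s8}.
Read 'a': {s2, s5, s6, s7, s8} → {s1, s2, s5, s6}.
Read 'c': {s1, s2, s5, s6} → {s1, s2, s3, s5, s6, s8}.
Read 'a': {s1, s2, s3, s5, s6, s8} → {s1, s2, s5, s6, s7, s8}.
Read 'c': {s1, s2, s5, s6, s7, s8} → {s1, s2, s3, s4, s5, s6, s8}.
Read 'a': {s1, s2, s3, s4, s5, s6, s8} → {s1, s2, s4, s5, s6, s7, s8}.
Read 'b': {s1, s2, s4, s5, s6, s7, s8} → {s1, s2, s4, s5, s6, s7, s8}.
Read 'a': {s1, s2, s4, s5, s6, s7, s8} → {s1, s2, s4, s5, s6, s7, s8}.
Read 'c': {s1, s2, s4, s5, s6, s7, s8} → {s1, s2, s3, s4, s5, s6, s7, s8}.
That set has 8 states.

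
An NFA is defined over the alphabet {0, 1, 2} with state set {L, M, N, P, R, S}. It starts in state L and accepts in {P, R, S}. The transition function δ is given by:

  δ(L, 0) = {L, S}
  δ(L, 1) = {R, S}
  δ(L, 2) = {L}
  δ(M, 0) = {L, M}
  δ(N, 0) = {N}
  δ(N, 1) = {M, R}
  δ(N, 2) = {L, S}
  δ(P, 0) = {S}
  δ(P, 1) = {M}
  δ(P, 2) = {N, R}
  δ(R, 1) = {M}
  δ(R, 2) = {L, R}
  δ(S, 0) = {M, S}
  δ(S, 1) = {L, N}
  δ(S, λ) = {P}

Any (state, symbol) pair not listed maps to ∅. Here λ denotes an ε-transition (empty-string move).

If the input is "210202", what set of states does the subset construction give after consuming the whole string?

{L, P, S}

Start in {L}.
Read '2': {L} → {L}.
Read '1': {L} → {P, R, S}.
Read '0': {P, R, S} → {M, P, S}.
Read '2': {M, P, S} → {N, R}.
Read '0': {N, R} → {N}.
Read '2': {N} → {L, P, S}.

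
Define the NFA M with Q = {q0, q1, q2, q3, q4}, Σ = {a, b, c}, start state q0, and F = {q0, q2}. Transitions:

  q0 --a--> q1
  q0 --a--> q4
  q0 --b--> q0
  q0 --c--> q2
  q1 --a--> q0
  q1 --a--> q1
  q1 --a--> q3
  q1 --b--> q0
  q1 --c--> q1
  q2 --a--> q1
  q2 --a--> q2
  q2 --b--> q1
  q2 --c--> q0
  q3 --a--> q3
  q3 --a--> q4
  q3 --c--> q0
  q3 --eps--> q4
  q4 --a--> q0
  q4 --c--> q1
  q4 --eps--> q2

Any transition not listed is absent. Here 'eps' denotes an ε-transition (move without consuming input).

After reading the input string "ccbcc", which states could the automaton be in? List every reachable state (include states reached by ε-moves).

Start in {q0}.
Read 'c': {q0} → {q2}.
Read 'c': {q2} → {q0}.
Read 'b': {q0} → {q0}.
Read 'c': {q0} → {q2}.
Read 'c': {q2} → {q0}.

{q0}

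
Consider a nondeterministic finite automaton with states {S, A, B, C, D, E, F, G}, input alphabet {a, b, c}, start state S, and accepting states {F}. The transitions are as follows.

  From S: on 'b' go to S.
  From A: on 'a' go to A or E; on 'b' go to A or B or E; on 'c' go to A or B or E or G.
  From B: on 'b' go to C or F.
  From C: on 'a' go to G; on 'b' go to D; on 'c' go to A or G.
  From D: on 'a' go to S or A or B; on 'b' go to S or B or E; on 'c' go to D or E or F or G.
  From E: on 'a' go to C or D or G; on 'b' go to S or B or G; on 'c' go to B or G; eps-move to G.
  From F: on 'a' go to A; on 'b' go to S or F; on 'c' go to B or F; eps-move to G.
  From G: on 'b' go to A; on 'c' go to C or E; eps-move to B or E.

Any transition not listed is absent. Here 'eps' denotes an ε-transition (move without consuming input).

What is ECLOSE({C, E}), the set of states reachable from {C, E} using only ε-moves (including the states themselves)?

Begin with {C, E}.
ε-move E → G; add G.
ε-move G → B; add B.

{B, C, E, G}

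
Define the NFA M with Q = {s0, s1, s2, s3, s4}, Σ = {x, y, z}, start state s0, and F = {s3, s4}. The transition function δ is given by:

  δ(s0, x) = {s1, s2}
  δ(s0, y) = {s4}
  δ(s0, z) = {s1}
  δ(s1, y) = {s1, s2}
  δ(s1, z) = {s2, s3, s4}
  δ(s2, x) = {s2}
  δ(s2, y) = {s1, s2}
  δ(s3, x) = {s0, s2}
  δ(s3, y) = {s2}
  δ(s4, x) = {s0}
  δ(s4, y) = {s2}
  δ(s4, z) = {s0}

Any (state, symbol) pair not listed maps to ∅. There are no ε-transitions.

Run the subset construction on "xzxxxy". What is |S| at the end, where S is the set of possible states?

Start in {s0}.
Read 'x': s0→{s1, s2}; now {s1, s2}.
Read 'z': s1→{s2, s3, s4}, s2→∅; now {s2, s3, s4}.
Read 'x': s2→{s2}, s3→{s0, s2}, s4→{s0}; now {s0, s2}.
Read 'x': s0→{s1, s2}, s2→{s2}; now {s1, s2}.
Read 'x': s1→∅, s2→{s2}; now {s2}.
Read 'y': s2→{s1, s2}; now {s1, s2}.
That set has 2 states.

2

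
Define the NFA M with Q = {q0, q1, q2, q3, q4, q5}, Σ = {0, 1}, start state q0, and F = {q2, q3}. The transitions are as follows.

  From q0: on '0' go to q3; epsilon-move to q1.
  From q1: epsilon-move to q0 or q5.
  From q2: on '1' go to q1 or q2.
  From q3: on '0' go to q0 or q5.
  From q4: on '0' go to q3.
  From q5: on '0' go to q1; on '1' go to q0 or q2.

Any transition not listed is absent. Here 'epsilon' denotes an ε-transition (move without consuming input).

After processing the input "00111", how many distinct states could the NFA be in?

4

Start: ε-closure({q0}) = {q0, q1, q5}.
Read '0': {q0, q1, q5} → {q0, q1, q3, q5}.
Read '0': {q0, q1, q3, q5} → {q0, q1, q3, q5}.
Read '1': {q0, q1, q3, q5} → {q0, q1, q2, q5}.
Read '1': {q0, q1, q2, q5} → {q0, q1, q2, q5}.
Read '1': {q0, q1, q2, q5} → {q0, q1, q2, q5}.
That set has 4 states.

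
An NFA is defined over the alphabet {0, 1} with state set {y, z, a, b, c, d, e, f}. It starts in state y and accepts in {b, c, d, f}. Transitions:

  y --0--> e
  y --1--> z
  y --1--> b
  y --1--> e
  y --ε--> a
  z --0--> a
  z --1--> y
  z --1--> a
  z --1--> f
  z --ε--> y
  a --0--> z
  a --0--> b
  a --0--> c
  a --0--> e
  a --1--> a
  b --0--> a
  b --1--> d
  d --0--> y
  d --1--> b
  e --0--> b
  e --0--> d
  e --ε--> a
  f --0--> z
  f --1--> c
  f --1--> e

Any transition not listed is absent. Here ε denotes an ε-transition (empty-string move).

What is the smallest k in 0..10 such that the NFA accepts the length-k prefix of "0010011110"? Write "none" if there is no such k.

Start: ε-closure({y}) = {y, a}.
Read '0': y→{e}, a→{z, b, c, e}; union {z, b, c, e}; ε-closure = {y, z, a, b, c, e}.
None of the earlier sets intersect F, but {y, z, a, b, c, e} does.

1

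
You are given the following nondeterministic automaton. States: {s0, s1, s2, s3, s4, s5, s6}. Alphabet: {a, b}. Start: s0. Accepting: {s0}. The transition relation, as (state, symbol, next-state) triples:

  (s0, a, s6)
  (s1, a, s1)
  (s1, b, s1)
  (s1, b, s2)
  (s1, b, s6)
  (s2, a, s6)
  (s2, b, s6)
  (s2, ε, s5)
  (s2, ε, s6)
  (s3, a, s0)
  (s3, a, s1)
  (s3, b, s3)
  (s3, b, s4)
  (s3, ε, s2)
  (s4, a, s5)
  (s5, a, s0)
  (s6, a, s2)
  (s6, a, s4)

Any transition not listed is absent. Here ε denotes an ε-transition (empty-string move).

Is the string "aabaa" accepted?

Yes

Start in {s0}.
Read 'a': s0→{s6}; now {s6}.
Read 'a': s6→{s2, s4}; union {s2, s4}; ε-closure = {s2, s4, s5, s6}.
Read 'b': s2→{s6}, s4→∅, s5→∅, s6→∅; now {s6}.
Read 'a': s6→{s2, s4}; union {s2, s4}; ε-closure = {s2, s4, s5, s6}.
Read 'a': s2→{s6}, s4→{s5}, s5→{s0}, s6→{s2, s4}; now {s0, s2, s4, s5, s6}.
The final set {s0, s2, s4, s5, s6} contains the accepting state s0.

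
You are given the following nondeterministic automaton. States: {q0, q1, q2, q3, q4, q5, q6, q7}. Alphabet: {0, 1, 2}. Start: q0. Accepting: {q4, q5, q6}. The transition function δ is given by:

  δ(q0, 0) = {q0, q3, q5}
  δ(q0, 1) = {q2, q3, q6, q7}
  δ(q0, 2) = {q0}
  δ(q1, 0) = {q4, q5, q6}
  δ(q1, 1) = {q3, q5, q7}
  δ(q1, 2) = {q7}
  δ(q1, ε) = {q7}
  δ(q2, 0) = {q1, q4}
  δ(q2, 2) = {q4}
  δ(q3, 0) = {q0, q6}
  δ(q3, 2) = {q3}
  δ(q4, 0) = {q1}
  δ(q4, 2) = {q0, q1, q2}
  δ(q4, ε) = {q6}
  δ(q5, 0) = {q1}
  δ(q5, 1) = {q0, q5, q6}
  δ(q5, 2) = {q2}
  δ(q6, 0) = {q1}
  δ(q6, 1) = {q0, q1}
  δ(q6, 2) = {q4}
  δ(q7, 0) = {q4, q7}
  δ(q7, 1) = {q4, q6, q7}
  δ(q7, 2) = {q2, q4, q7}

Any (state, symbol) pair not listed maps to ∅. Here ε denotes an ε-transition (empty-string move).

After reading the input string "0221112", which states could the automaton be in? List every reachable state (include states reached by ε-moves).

Start in {q0}.
Read '0': {q0} → {q0, q3, q5}.
Read '2': {q0, q3, q5} → {q0, q2, q3}.
Read '2': {q0, q2, q3} → {q0, q3, q4, q6}.
Read '1': {q0, q3, q4, q6} → {q0, q1, q2, q3, q6, q7}.
Read '1': {q0, q1, q2, q3, q6, q7} → {q0, q1, q2, q3, q4, q5, q6, q7}.
Read '1': {q0, q1, q2, q3, q4, q5, q6, q7} → {q0, q1, q2, q3, q4, q5, q6, q7}.
Read '2': {q0, q1, q2, q3, q4, q5, q6, q7} → {q0, q1, q2, q3, q4, q6, q7}.

{q0, q1, q2, q3, q4, q6, q7}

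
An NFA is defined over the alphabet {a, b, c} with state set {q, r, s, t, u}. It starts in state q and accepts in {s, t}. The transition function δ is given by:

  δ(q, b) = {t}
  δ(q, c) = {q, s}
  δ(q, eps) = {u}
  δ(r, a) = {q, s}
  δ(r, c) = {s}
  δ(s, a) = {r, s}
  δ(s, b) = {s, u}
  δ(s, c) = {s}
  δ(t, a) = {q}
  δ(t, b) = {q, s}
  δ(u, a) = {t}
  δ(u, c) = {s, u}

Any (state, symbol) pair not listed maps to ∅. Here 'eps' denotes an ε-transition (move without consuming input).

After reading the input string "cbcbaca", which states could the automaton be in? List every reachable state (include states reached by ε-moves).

{r, s}

Start: ε-closure({q}) = {q, u}.
Read 'c': q→{q, s}, u→{s, u}; now {q, s, u}.
Read 'b': q→{t}, s→{s, u}, u→∅; now {s, t, u}.
Read 'c': s→{s}, t→∅, u→{s, u}; now {s, u}.
Read 'b': s→{s, u}, u→∅; now {s, u}.
Read 'a': s→{r, s}, u→{t}; now {r, s, t}.
Read 'c': r→{s}, s→{s}, t→∅; now {s}.
Read 'a': s→{r, s}; now {r, s}.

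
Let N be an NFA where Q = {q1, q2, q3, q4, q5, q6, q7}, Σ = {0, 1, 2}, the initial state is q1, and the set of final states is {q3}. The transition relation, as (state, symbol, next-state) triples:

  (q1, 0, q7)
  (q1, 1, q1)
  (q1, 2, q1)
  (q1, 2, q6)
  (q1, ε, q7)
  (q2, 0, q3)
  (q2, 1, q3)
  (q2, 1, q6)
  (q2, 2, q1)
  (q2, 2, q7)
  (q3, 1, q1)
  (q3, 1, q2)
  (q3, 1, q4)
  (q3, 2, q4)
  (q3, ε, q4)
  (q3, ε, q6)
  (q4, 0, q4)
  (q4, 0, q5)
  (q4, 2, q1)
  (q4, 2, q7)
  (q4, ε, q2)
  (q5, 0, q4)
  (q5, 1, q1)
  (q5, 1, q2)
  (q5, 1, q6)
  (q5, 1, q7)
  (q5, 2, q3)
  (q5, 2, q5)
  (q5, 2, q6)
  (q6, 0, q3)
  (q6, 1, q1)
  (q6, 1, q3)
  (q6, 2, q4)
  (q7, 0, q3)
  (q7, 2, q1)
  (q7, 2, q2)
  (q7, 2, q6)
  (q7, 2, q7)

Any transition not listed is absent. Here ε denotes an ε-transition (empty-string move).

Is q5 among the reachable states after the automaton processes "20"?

Start: ε-closure({q1}) = {q1, q7}.
Read '2': q1→{q1, q6}, q7→{q1, q2, q6, q7}; now {q1, q2, q6, q7}.
Read '0': q1→{q7}, q2→{q3}, q6→{q3}, q7→{q3}; union {q3, q7}; ε-closure = {q2, q3, q4, q6, q7}.
State q5 is not in {q2, q3, q4, q6, q7}.

No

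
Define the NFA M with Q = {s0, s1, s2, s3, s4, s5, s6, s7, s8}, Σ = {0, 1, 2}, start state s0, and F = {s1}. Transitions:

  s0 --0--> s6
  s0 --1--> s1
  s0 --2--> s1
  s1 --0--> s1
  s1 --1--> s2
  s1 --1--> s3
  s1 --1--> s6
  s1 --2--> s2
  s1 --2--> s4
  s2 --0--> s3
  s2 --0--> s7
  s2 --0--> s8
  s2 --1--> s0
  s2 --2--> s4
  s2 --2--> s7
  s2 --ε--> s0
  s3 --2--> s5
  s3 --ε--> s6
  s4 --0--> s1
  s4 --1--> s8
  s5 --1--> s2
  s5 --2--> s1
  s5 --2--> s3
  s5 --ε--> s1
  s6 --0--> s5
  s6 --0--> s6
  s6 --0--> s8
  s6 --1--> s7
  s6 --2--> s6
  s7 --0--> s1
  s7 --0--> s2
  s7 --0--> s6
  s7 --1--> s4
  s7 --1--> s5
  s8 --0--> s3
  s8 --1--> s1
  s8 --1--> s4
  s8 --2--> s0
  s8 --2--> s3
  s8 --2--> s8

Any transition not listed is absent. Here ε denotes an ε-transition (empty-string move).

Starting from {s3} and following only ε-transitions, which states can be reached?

Begin with {s3}.
ε-move s3 → s6; add s6.

{s3, s6}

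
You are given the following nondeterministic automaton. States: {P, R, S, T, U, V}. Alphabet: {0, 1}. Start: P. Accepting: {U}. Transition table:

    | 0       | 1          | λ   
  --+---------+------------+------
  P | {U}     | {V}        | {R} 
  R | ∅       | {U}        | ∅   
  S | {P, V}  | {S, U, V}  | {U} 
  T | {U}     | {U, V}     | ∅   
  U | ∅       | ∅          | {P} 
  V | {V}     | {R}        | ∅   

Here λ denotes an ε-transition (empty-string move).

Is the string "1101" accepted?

Start: ε-closure({P}) = {P, R}.
Read '1': P→{V}, R→{U}; union {U, V}; ε-closure = {P, R, U, V}.
Read '1': P→{V}, R→{U}, U→∅, V→{R}; union {R, U, V}; ε-closure = {P, R, U, V}.
Read '0': P→{U}, R→∅, U→∅, V→{V}; union {U, V}; ε-closure = {P, R, U, V}.
Read '1': P→{V}, R→{U}, U→∅, V→{R}; union {R, U, V}; ε-closure = {P, R, U, V}.
The final set {P, R, U, V} contains the accepting state U.

Yes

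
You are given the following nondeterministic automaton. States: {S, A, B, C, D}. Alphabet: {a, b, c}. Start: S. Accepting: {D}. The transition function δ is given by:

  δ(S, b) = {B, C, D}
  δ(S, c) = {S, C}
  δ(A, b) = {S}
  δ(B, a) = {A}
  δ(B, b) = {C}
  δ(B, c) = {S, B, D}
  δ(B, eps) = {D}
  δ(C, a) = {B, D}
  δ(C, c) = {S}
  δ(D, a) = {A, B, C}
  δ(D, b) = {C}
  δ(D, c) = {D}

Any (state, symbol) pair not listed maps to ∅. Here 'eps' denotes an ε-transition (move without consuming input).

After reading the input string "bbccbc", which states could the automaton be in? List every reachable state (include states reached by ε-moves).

Start in {S}.
Read 'b': {S} → {B, C, D}.
Read 'b': {B, C, D} → {C}.
Read 'c': {C} → {S}.
Read 'c': {S} → {S, C}.
Read 'b': {S, C} → {B, C, D}.
Read 'c': {B, C, D} → {S, B, D}.

{S, B, D}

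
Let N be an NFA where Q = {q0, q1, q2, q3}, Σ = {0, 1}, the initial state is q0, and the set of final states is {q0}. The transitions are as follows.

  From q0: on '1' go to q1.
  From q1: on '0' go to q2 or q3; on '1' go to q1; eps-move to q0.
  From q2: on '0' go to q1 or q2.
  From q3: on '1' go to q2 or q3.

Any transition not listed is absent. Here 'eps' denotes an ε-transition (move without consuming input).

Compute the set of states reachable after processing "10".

Start in {q0}.
Read '1': q0→{q1}; union {q1}; ε-closure = {q0, q1}.
Read '0': q0→∅, q1→{q2, q3}; now {q2, q3}.

{q2, q3}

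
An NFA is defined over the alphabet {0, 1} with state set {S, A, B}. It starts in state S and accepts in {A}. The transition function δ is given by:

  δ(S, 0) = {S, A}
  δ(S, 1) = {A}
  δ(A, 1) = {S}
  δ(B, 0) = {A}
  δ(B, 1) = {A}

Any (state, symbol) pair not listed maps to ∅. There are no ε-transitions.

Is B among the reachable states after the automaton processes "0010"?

No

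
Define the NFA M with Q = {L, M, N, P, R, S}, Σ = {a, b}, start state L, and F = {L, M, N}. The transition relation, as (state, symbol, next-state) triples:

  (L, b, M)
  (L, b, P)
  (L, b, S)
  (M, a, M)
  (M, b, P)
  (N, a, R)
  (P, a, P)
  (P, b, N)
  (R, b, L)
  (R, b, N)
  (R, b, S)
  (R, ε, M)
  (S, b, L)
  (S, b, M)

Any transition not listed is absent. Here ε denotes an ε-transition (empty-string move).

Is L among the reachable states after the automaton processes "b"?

Start in {L}.
Read 'b': {L} → {M, P, S}.
State L is not in {M, P, S}.

No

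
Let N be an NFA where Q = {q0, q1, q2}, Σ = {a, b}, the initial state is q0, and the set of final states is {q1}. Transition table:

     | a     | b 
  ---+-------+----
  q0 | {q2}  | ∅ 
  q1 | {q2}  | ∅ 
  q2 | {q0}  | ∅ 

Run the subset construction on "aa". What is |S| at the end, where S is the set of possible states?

Start in {q0}.
Read 'a': q0→{q2}; now {q2}.
Read 'a': q2→{q0}; now {q0}.
That set has 1 state.

1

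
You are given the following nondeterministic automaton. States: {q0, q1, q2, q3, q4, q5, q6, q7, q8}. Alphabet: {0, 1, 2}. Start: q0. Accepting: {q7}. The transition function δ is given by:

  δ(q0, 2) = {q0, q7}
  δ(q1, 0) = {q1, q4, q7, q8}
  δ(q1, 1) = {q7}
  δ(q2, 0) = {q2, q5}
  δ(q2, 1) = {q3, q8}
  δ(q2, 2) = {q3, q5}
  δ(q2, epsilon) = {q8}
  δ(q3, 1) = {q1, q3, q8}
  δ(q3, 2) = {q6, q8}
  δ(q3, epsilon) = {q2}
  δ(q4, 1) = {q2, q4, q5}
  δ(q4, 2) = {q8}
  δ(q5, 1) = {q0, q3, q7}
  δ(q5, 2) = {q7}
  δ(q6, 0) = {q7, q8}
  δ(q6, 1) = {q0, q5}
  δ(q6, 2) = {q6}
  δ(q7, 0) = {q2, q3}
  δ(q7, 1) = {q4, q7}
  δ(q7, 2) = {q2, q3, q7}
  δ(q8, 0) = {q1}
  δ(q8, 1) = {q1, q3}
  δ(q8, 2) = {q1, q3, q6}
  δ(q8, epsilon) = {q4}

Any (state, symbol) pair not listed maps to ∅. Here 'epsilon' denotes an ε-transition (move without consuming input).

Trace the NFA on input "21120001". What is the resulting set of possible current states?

Start in {q0}.
Read '2': q0→{q0, q7}; now {q0, q7}.
Read '1': q0→∅, q7→{q4, q7}; now {q4, q7}.
Read '1': q4→{q2, q4, q5}, q7→{q4, q7}; union {q2, q4, q5, q7}; ε-closure = {q2, q4, q5, q7, q8}.
Read '2': q2→{q3, q5}, q4→{q8}, q5→{q7}, q7→{q2, q3, q7}, q8→{q1, q3, q6}; union {q1, q2, q3, q5, q6, q7, q8}; ε-closure = {q1, q2, q3, q4, q5, q6, q7, q8}.
Read '0': q1→{q1, q4, q7, q8}, q2→{q2, q5}, q3→∅, q4→∅, q5→∅, q6→{q7, q8}, q7→{q2, q3}, q8→{q1}; now {q1, q2, q3, q4, q5, q7, q8}.
Read '0': q1→{q1, q4, q7, q8}, q2→{q2, q5}, q3→∅, q4→∅, q5→∅, q7→{q2, q3}, q8→{q1}; now {q1, q2, q3, q4, q5, q7, q8}.
Read '0': q1→{q1, q4, q7, q8}, q2→{q2, q5}, q3→∅, q4→∅, q5→∅, q7→{q2, q3}, q8→{q1}; now {q1, q2, q3, q4, q5, q7, q8}.
Read '1': q1→{q7}, q2→{q3, q8}, q3→{q1, q3, q8}, q4→{q2, q4, q5}, q5→{q0, q3, q7}, q7→{q4, q7}, q8→{q1, q3}; now {q0, q1, q2, q3, q4, q5, q7, q8}.

{q0, q1, q2, q3, q4, q5, q7, q8}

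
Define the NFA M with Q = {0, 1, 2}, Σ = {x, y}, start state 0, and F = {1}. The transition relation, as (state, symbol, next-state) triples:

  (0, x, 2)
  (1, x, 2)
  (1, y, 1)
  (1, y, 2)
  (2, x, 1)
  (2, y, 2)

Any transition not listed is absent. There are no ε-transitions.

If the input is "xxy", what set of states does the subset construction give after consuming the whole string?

{1, 2}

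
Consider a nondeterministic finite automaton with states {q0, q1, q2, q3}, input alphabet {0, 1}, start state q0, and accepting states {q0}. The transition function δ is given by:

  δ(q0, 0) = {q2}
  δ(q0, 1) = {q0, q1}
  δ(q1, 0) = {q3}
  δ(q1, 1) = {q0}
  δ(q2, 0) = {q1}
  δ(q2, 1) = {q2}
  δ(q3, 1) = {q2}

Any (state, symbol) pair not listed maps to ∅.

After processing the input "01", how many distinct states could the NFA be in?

1

Start in {q0}.
Read '0': {q0} → {q2}.
Read '1': {q2} → {q2}.
That set has 1 state.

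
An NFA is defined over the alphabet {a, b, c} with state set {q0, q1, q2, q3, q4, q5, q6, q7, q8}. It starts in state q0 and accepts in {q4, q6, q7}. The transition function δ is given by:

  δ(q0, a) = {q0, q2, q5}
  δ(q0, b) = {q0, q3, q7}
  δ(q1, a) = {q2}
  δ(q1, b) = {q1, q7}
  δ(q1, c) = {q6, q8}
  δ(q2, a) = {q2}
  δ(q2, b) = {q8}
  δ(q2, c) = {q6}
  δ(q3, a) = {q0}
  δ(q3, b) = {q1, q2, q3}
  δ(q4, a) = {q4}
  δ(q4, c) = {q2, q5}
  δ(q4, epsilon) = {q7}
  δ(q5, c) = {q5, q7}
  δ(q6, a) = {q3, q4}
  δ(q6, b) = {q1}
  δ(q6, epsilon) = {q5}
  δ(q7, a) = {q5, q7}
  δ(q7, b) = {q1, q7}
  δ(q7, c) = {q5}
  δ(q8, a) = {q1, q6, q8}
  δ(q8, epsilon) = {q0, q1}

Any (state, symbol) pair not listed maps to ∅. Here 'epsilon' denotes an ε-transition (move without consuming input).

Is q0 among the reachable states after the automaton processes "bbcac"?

Start in {q0}.
Read 'b': {q0} → {q0, q3, q7}.
Read 'b': {q0, q3, q7} → {q0, q1, q2, q3, q7}.
Read 'c': {q0, q1, q2, q3, q7} → {q0, q1, q5, q6, q8}.
Read 'a': {q0, q1, q5, q6, q8} → {q0, q1, q2, q3, q4, q5, q6, q7, q8}.
Read 'c': {q0, q1, q2, q3, q4, q5, q6, q7, q8} → {q0, q1, q2, q5, q6, q7, q8}.
State q0 is in {q0, q1, q2, q5, q6, q7, q8}.

Yes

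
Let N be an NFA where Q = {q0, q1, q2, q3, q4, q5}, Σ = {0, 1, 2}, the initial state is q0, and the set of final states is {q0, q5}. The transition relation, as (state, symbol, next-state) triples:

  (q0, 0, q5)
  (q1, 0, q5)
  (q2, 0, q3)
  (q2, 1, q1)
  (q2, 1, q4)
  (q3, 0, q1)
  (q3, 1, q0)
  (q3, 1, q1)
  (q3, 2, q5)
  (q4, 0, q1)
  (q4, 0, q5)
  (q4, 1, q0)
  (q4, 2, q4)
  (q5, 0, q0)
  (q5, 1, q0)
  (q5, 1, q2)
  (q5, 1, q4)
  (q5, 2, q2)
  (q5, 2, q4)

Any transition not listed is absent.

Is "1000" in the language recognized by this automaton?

No

Start in {q0}.
Read '1': q0→∅; now ∅.
The set is empty and remains empty for the remaining 3 symbols.
The final set ∅ contains no accepting state.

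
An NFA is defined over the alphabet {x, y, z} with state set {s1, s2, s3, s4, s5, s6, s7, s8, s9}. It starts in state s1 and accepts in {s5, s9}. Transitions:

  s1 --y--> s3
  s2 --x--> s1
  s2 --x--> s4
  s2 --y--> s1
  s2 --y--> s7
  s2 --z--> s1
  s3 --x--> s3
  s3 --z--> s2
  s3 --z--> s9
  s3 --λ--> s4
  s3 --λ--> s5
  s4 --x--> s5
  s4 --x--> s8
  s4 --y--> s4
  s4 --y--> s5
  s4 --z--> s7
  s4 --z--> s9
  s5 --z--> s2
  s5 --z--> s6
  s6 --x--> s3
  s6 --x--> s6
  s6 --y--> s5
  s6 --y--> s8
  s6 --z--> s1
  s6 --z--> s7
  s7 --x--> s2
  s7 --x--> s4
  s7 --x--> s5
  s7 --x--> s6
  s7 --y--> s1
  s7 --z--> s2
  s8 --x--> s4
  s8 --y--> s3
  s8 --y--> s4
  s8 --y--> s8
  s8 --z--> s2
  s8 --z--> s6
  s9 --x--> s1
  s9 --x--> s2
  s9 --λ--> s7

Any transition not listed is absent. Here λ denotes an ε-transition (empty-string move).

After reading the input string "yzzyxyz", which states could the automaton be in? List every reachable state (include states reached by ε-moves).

{s2, s6, s7, s9}

Start in {s1}.
Read 'y': s1→{s3}; union {s3}; ε-closure = {s3, s4, s5}.
Read 'z': s3→{s2, s9}, s4→{s7, s9}, s5→{s2, s6}; now {s2, s6, s7, s9}.
Read 'z': s2→{s1}, s6→{s1, s7}, s7→{s2}, s9→∅; now {s1, s2, s7}.
Read 'y': s1→{s3}, s2→{s1, s7}, s7→{s1}; union {s1, s3, s7}; ε-closure = {s1, s3, s4, s5, s7}.
Read 'x': s1→∅, s3→{s3}, s4→{s5, s8}, s5→∅, s7→{s2, s4, s5, s6}; now {s2, s3, s4, s5, s6, s8}.
Read 'y': s2→{s1, s7}, s3→∅, s4→{s4, s5}, s5→∅, s6→{s5, s8}, s8→{s3, s4, s8}; now {s1, s3, s4, s5, s7, s8}.
Read 'z': s1→∅, s3→{s2, s9}, s4→{s7, s9}, s5→{s2, s6}, s7→{s2}, s8→{s2, s6}; now {s2, s6, s7, s9}.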